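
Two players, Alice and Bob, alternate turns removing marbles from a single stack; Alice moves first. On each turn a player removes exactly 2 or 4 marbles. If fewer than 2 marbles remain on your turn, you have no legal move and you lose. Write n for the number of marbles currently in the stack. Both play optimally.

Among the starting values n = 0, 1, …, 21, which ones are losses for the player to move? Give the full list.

0, 1, 6, 7, 12, 13, 18, 19

Label each position W (a win for the player to move) or L (a loss). A position with no legal move is L; any other position is W exactly when some move reaches an L, and L when every move reaches a W.
n=0: no move → L
n=1: no move → L
n=2: →0(L), so W
n=3: →1(L), so W
n=4: →0(L), so W
n=5: →1(L), so W
n=6: →4(W), 2(W) — all W, so L
n=7: →5(W), 3(W) — all W, so L
n=8: →6(L), so W
n=9: →7(L), so W
n=10: →6(L), so W
n=11: →7(L), so W
n=12: →10(W), 8(W) — all W, so L
n=13: →11(W), 9(W) — all W, so L
n=14: →12(L), so W
n=15: →13(L), so W
n=16: →12(L), so W
n=17: →13(L), so W
n=18: →16(W), 14(W) — all W, so L
n=19: →17(W), 15(W) — all W, so L
n=20: →18(L), so W
n=21: →19(L), so W
Reading off the rows marked L gives the requested list; there are 8 such values of n.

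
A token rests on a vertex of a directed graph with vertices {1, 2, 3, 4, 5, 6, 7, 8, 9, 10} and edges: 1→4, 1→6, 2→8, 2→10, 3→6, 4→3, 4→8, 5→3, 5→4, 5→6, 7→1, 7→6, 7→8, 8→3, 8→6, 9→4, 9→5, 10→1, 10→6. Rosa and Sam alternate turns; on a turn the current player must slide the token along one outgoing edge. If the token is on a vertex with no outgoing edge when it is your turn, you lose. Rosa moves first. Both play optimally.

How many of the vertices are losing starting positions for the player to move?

Use the standard recursion: the mover loses at a terminal position; elsewhere, the mover wins exactly when some move hands the opponent an L position.
Every edge goes from a vertex to one that appears earlier in the order 6, 3, 8, 4, 1, 10, 5, 2, 9, 7, so processing vertices in that order labels each vertex after all of its successors.
6: no outgoing edge → L
3: W (go to 6, an L position)
8: W (go to 6, an L position)
4: L (options 8(W), 3(W) are all W)
1: W (go to 4, an L position)
10: W (go to 6, an L position)
5: W (go to 4, an L position)
2: L (options 10(W), 8(W) are all W)
9: W (go to 4, an L position)
7: W (go to 6, an L position)
The L vertices are 2, 4, 6; that is 3 in all.

3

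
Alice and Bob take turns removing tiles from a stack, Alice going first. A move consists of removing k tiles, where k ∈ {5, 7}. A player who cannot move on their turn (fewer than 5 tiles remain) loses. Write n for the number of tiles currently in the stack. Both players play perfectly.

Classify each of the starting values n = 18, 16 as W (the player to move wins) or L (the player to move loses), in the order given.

Positions with no move are L. A position that does have a move is losing for the player to move precisely when every available move leads to a winning position for the opponent. Fill in the labels:
n=0: no move → L
n=1: no move → L
n=2: no move → L
n=3: no move → L
n=4: no move → L
n=5: reaches L-position 0 → W
n=6: reaches L-position 1 → W
n=7: reaches L-position 2 → W
n=8: reaches L-position 3 → W
n=9: reaches L-position 4 → W
n=10: reaches L-position 3 → W
n=11: reaches L-position 4 → W
n=12: only reaches 7(W), 5(W), all W → L
n=13: only reaches 8(W), 6(W), all W → L
n=14: only reaches 9(W), 7(W), all W → L
n=15: only reaches 10(W), 8(W), all W → L
n=16: only reaches 11(W), 9(W), all W → L
n=17: reaches L-position 12 → W
n=18: reaches L-position 13 → W

18: W, 16: L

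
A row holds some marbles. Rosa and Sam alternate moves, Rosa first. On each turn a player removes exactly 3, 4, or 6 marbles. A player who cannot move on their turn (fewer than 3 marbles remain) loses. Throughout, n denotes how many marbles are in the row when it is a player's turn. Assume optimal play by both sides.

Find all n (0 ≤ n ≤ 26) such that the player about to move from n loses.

0, 1, 2, 9, 10, 11, 18, 19, 20

Classify positions by backward induction: terminal positions (no move available) are L. From any other position, the mover wins iff some move reaches an L.
n=0: no move → L
n=1: no move → L
n=2: no move → L
n=3: →0(L), so W
n=4: →1(L), so W
n=5: →2(L), so W
n=6: →2(L), so W
n=7: →1(L), so W
n=8: →2(L), so W
n=9: →6(W), 5(W), 3(W) — all W, so L
n=10: →7(W), 6(W), 4(W) — all W, so L
n=11: →8(W), 7(W), 5(W) — all W, so L
n=12: →9(L), so W
n=13: →10(L), so W
n=14: →11(L), so W
n=15: →11(L), so W
n=16: →10(L), so W
n=17: →11(L), so W
n=18: →15(W), 14(W), 12(W) — all W, so L
n=19: →16(W), 15(W), 13(W) — all W, so L
n=20: →17(W), 16(W), 14(W) — all W, so L
n=21: →18(L), so W
n=22: →19(L), so W
n=23: →20(L), so W
n=24: →20(L), so W
n=25: →19(L), so W
n=26: →20(L), so W
The losing starting values of n are exactly the entries labelled L in this table (9 of them).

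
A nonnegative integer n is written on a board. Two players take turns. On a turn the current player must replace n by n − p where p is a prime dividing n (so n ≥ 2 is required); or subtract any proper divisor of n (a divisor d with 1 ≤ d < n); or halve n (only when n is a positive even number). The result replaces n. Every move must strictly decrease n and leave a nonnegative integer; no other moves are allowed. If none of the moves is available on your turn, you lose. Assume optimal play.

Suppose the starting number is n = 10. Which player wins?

The first player wins.

Label each position W (a win for the player to move) or L (a loss). A position with no legal move is L; any other position is W exactly when some move reaches an L, and L when every move reaches a W.
n=0: no move → L
n=1: no move → L
n=2: reaches L-position 0 → W
n=3: reaches L-position 0 → W
n=4: only reaches 2(W), 3(W), all W → L
n=5: reaches L-position 0 → W
n=6: reaches L-position 4 → W
n=7: reaches L-position 0 → W
n=8: reaches L-position 4 → W
n=9: only reaches 6(W), 8(W), all W → L
n=10: reaches L-position 9 → W
The starting position 10 is W: the player to move should move to 9, handing over an L position.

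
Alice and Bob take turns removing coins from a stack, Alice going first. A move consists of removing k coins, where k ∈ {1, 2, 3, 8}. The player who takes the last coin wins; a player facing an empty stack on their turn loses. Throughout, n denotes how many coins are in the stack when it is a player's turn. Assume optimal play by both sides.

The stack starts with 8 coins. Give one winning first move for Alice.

Compute win/loss labels from the base case upward. A position with no move is L. Any other position is W if it can reach an L in one move, else L.
n=0: no move → L
n=1: W (go to 0, an L position)
n=2: W (go to 0, an L position)
n=3: W (go to 0, an L position)
n=4: L (options 3(W), 2(W), 1(W) are all W)
n=5: W (go to 4, an L position)
n=6: W (go to 4, an L position)
n=7: W (go to 4, an L position)
n=8: W (go to 0, an L position)
From 8, the L positions reachable in one move are: 0.

Remove 8, leaving 0.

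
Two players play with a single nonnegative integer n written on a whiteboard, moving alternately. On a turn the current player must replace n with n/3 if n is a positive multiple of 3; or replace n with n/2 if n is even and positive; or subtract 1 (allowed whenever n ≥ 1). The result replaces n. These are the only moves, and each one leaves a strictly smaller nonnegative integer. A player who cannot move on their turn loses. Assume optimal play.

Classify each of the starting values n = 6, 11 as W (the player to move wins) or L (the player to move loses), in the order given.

Build the W/L table. Terminal = L. A non-terminal position is W if it has a move to some L; otherwise it is L.
n=0: no move → L
n=1: →0(L), so W
n=2: →1(W) only, which is W, so L
n=3: →2(L), so W
n=4: →2(L), so W
n=5: →4(W) only, which is W, so L
n=6: →2(L), so W
n=7: →6(W) only, which is W, so L
n=8: →7(L), so W
n=9: →3(W), 8(W) — all W, so L
n=10: →5(L), so W
n=11: →10(W) only, which is W, so L

6: W, 11: L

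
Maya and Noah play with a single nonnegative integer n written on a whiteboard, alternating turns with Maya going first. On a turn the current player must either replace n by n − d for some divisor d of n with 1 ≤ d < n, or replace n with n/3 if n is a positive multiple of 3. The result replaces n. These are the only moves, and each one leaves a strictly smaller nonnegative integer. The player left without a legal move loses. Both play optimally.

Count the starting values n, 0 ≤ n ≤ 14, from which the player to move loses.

7

Build the W/L table. Terminal = L. A non-terminal position is W if it has a move to some L; otherwise it is L.
n=0: no move → L
n=1: no move → L
n=2: reaches L-position 1 → W
n=3: reaches L-position 1 → W
n=4: only reaches 2(W), 3(W), all W → L
n=5: reaches L-position 4 → W
n=6: reaches L-position 4 → W
n=7: only reaches 6(W), which is W → L
n=8: reaches L-position 4 → W
n=9: only reaches 3(W), 6(W), 8(W), all W → L
n=10: reaches L-position 9 → W
n=11: only reaches 10(W), which is W → L
n=12: reaches L-position 4 → W
n=13: only reaches 12(W), which is W → L
n=14: reaches L-position 7 → W
L entries with 0 ≤ n ≤ 14: n = 0, 1, 4, 7, 9, 11, 13; that makes 7.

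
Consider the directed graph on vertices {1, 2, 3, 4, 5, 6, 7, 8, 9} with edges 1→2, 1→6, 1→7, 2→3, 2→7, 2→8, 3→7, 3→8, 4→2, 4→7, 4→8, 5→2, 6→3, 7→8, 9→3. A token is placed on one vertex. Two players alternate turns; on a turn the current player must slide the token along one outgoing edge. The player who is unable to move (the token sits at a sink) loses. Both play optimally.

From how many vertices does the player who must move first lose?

Label each position W (a win for the player to move) or L (a loss). A position with no legal move is L; any other position is W exactly when some move reaches an L, and L when every move reaches a W.
Every edge goes from a vertex to one that appears earlier in the order 8, 7, 3, 2, 4, 6, 1, 5, 9, so processing vertices in that order labels each vertex after all of its successors.
8: no outgoing edge → L
7: can move to 8, which is L ⇒ W
3: can move to 8, which is L ⇒ W
2: can move to 8, which is L ⇒ W
4: can move to 8, which is L ⇒ W
6: the only move is to 3(W), a W ⇒ L
1: can move to 6, which is L ⇒ W
5: the only move is to 2(W), a W ⇒ L
9: the only move is to 3(W), a W ⇒ L
The L vertices are 5, 6, 8, 9; that is 4 in all.

4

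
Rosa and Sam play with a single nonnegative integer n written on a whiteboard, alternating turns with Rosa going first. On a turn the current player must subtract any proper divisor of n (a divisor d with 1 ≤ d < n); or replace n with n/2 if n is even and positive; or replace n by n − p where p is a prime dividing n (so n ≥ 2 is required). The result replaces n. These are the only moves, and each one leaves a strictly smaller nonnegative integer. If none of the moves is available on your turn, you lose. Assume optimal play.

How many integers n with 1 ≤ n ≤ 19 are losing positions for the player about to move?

Build the W/L table. Terminal = L. A non-terminal position is W if it has a move to some L; otherwise it is L.
n=0: no move → L
n=1: no move → L
n=2: can move to 0, which is L ⇒ W
n=3: can move to 0, which is L ⇒ W
n=4: moves to 2(W), 3(W); every one is W ⇒ L
n=5: can move to 0, which is L ⇒ W
n=6: can move to 4, which is L ⇒ W
n=7: can move to 0, which is L ⇒ W
n=8: can move to 4, which is L ⇒ W
n=9: moves to 6(W), 8(W); every one is W ⇒ L
n=10: can move to 9, which is L ⇒ W
n=11: can move to 0, which is L ⇒ W
n=12: can move to 9, which is L ⇒ W
n=13: can move to 0, which is L ⇒ W
n=14: moves to 7(W), 12(W), 13(W); every one is W ⇒ L
n=15: can move to 14, which is L ⇒ W
n=16: can move to 14, which is L ⇒ W
n=17: can move to 0, which is L ⇒ W
n=18: can move to 9, which is L ⇒ W
n=19: can move to 0, which is L ⇒ W
L entries with 1 ≤ n ≤ 19 (n=0 is outside the asked range and is not counted): n = 1, 4, 9, 14; that makes 4.

4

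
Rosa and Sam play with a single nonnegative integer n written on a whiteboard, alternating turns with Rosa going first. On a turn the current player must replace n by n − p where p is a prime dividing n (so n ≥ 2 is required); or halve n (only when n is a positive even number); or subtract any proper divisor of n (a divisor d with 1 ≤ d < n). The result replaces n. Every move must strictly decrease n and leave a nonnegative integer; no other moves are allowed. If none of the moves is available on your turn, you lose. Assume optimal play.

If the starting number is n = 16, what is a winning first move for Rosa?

Move to 14.

Positions with no move are L. A position that does have a move is losing for the player to move precisely when every available move leads to a winning position for the opponent. Fill in the labels:
n=0: no move → L
n=1: no move → L
n=2: can move to 0, which is L ⇒ W
n=3: can move to 0, which is L ⇒ W
n=4: moves to 2(W), 3(W); every one is W ⇒ L
n=5: can move to 0, which is L ⇒ W
n=6: can move to 4, which is L ⇒ W
n=7: can move to 0, which is L ⇒ W
n=8: can move to 4, which is L ⇒ W
n=9: moves to 6(W), 8(W); every one is W ⇒ L
n=10: can move to 9, which is L ⇒ W
n=11: can move to 0, which is L ⇒ W
n=12: can move to 9, which is L ⇒ W
n=13: can move to 0, which is L ⇒ W
n=14: moves to 7(W), 12(W), 13(W); every one is W ⇒ L
n=15: can move to 14, which is L ⇒ W
n=16: can move to 14, which is L ⇒ W
From 16, the L positions reachable in one move are: 14.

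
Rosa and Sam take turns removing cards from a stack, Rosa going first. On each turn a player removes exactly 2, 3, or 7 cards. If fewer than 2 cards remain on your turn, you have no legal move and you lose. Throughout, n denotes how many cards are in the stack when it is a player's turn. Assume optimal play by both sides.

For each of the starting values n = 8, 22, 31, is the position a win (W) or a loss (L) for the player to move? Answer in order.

8: W, 22: W, 31: L

Work bottom-up. With no move the player to move loses. Otherwise the position is W if at least one move leads to an L position for the opponent, and L if every move leads to a W.
n=0: no move → L
n=1: no move → L
n=2: W (go to 0, an L position)
n=3: W (go to 1, an L position)
n=4: W (go to 1, an L position)
n=5: L (options 3(W), 2(W) are all W)
n=6: L (options 4(W), 3(W) are all W)
n=7: W (go to 5, an L position)
n=8: W (go to 6, an L position)
n=9: W (go to 6, an L position)
n=10: L (options 8(W), 7(W), 3(W) are all W)
n=11: L (options 9(W), 8(W), 4(W) are all W)
n=12: W (go to 10, an L position)
n=13: W (go to 11, an L position)
n=14: W (go to 11, an L position)
n=15: L (options 13(W), 12(W), 8(W) are all W)
n=16: L (options 14(W), 13(W), 9(W) are all W)
n=17: W (go to 15, an L position)
n=18: W (go to 16, an L position)
n=19: W (go to 16, an L position)
n=20: L (options 18(W), 17(W), 13(W) are all W)
n=21: L (options 19(W), 18(W), 14(W) are all W)
n=22: W (go to 20, an L position)
n=23: W (go to 21, an L position)
n=24: W (go to 21, an L position)
n=25: L (options 23(W), 22(W), 18(W) are all W)
n=26: L (options 24(W), 23(W), 19(W) are all W)
n=27: W (go to 25, an L position)
n=28: W (go to 26, an L position)
n=29: W (go to 26, an L position)
n=30: L (options 28(W), 27(W), 23(W) are all W)
n=31: L (options 29(W), 28(W), 24(W) are all W)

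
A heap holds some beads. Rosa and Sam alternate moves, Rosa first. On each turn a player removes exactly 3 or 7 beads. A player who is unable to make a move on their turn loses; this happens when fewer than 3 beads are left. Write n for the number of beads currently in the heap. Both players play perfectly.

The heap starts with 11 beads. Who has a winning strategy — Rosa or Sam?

Build the W/L table. Terminal = L. A non-terminal position is W if it has a move to some L; otherwise it is L.
n=0: no move → L
n=1: no move → L
n=2: no move → L
n=3: reaches L-position 0 → W
n=4: reaches L-position 1 → W
n=5: reaches L-position 2 → W
n=6: only reaches 3(W), which is W → L
n=7: reaches L-position 0 → W
n=8: reaches L-position 1 → W
n=9: reaches L-position 6 → W
n=10: only reaches 7(W), 3(W), all W → L
n=11: only reaches 8(W), 4(W), all W → L
The starting position 11 is L: whatever Rosa does, the opponent receives a W position.

Sam wins.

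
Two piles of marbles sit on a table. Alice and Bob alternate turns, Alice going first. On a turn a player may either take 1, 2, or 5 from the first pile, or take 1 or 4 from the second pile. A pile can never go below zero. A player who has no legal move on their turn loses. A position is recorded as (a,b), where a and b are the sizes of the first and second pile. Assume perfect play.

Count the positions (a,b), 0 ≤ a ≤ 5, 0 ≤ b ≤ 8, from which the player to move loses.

Work bottom-up. With no move the player to move loses. Otherwise the position is W if at least one move leads to an L position for the opponent, and L if every move leads to a W.
Every move lowers a or b (never raises either), so fill the grid row by row in increasing a, and left to right within a row: each cell's successors are then already labelled.
      b=0  b=1  b=2  b=3  b=4  b=5  b=6  b=7  b=8
a=0:    L    W    L    W    W    L    W    L    W
a=1:    W    L    W    L    W    W    L    W    L
a=2:    W    W    W    W    L    W    W    W    W
a=3:    L    W    L    W    W    L    W    L    W
a=4:    W    L    W    L    W    W    L    W    L
a=5:    W    W    W    W    L    W    W    W    W
Cells with no legal move (terminal, hence L): (0,0).
The remaining L cells, each justified by listing all of its moves:
(0,2): →(0,1)(W) only, which is W, so L
(0,5): →(0,4)(W), (0,1)(W) — all W, so L
(0,7): →(0,6)(W), (0,3)(W) — all W, so L
(1,1): →(0,1)(W), (1,0)(W) — all W, so L
(1,3): →(0,3)(W), (1,2)(W) — all W, so L
(1,6): →(0,6)(W), (1,5)(W), (1,2)(W) — all W, so L
(1,8): →(0,8)(W), (1,7)(W), (1,4)(W) — all W, so L
(2,4): →(1,4)(W), (0,4)(W), (2,3)(W), (2,0)(W) — all W, so L
(3,0): →(2,0)(W), (1,0)(W) — all W, so L
(3,2): →(2,2)(W), (1,2)(W), (3,1)(W) — all W, so L
(3,5): →(2,5)(W), (1,5)(W), (3,4)(W), (3,1)(W) — all W, so L
(3,7): →(2,7)(W), (1,7)(W), (3,6)(W), (3,3)(W) — all W, so L
(4,1): →(3,1)(W), (2,1)(W), (4,0)(W) — all W, so L
(4,3): →(3,3)(W), (2,3)(W), (4,2)(W) — all W, so L
(4,6): →(3,6)(W), (2,6)(W), (4,5)(W), (4,2)(W) — all W, so L
(4,8): →(3,8)(W), (2,8)(W), (4,7)(W), (4,4)(W) — all W, so L
(5,4): →(4,4)(W), (3,4)(W), (0,4)(W), (5,3)(W), (5,0)(W) — all W, so L
Every other cell has at least one move into one of the L cells above, so it is W.
L cells per row: a=0: 4, a=1: 4, a=2: 1, a=3: 4, a=4: 4, a=5: 1; total 18.

18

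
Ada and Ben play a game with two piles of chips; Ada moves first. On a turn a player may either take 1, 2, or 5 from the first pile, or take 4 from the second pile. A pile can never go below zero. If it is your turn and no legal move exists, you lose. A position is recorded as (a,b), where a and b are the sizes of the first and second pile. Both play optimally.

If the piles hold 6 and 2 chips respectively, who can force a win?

Ben wins.

Build the W/L table. Terminal = L. A non-terminal position is W if it has a move to some L; otherwise it is L.
No move ever increases a pile, so every position that can arise here has a ≤ 6 and b ≤ 2; it is enough to label the cells with 0 ≤ a ≤ 6 and 0 ≤ b ≤ 2.
Every move lowers a or b (never raises either), so fill the grid row by row in increasing a, and left to right within a row: each cell's successors are then already labelled.
      b=0  b=1  b=2
a=0:    L    L    L
a=1:    W    W    W
a=2:    W    W    W
a=3:    L    L    L
a=4:    W    W    W
a=5:    W    W    W
a=6:    L    L    L
Cells with no legal move (terminal, hence L): (0,0), (0,1), (0,2).
The remaining L cells, each justified by listing all of its moves:
(3,0): only reaches (2,0)(W), (1,0)(W), all W → L
(3,1): only reaches (2,1)(W), (1,1)(W), all W → L
(3,2): only reaches (2,2)(W), (1,2)(W), all W → L
(6,0): only reaches (5,0)(W), (4,0)(W), (1,0)(W), all W → L
(6,1): only reaches (5,1)(W), (4,1)(W), (1,1)(W), all W → L
(6,2): only reaches (5,2)(W), (4,2)(W), (1,2)(W), all W → L
Every other cell has at least one move into one of the L cells above, so it is W.
Every move from (6,2) reaches a W position, so the mover loses.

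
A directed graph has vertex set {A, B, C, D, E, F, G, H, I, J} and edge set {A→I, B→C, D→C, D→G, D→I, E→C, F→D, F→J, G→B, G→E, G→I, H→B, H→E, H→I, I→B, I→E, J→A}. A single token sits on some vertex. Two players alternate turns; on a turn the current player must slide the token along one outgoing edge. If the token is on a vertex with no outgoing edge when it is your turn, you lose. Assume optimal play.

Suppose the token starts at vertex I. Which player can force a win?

Use the standard recursion: the mover loses at a terminal position; elsewhere, the mover wins exactly when some move hands the opponent an L position.
Every edge goes from a vertex to one that appears earlier in the order C, B, E, I, G, A, D, J, F, H, so processing vertices in that order labels each vertex after all of its successors.
C: no outgoing edge → L
B: W (go to C, an L position)
E: W (go to C, an L position)
I: L (options E(W), B(W) are all W)
G: W (go to I, an L position)
A: W (go to I, an L position)
D: W (go to I, an L position)
J: L (sole option A(W) is W)
F: W (go to J, an L position)
H: W (go to I, an L position)
Every move from I reaches a W position, so the mover loses.

The second player wins.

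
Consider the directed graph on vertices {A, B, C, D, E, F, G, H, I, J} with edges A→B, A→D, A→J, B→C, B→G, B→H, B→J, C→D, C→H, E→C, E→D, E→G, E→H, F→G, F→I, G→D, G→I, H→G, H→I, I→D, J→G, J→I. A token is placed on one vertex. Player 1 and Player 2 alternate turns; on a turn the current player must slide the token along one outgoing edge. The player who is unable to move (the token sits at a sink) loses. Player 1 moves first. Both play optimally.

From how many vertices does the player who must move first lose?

Build the W/L table. Terminal = L. A non-terminal position is W if it has a move to some L; otherwise it is L.
Every edge goes from a vertex to one that appears earlier in the order D, I, G, J, H, C, B, F, A, E, so processing vertices in that order labels each vertex after all of its successors.
D: no outgoing edge → L
I: can move to D, which is L ⇒ W
G: can move to D, which is L ⇒ W
J: moves to G(W), I(W); every one is W ⇒ L
H: moves to G(W), I(W); every one is W ⇒ L
C: can move to H, which is L ⇒ W
B: can move to H, which is L ⇒ W
F: moves to G(W), I(W); every one is W ⇒ L
A: can move to J, which is L ⇒ W
E: can move to H, which is L ⇒ W
The L vertices are D, F, H, J; that is 4 in all.

4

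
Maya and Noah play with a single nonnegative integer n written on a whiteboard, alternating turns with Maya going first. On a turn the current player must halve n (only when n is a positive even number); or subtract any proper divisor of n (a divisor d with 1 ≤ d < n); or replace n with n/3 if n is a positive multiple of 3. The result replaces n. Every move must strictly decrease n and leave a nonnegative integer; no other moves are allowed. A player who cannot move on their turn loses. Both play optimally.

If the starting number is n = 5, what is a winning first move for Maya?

Move to 4.

Classify positions by backward induction: terminal positions (no move available) are L. From any other position, the mover wins iff some move reaches an L.
n=0: no move → L
n=1: no move → L
n=2: →1(L), so W
n=3: →1(L), so W
n=4: →2(W), 3(W) — all W, so L
n=5: →4(L), so W
From 5, the L positions reachable in one move are: 4.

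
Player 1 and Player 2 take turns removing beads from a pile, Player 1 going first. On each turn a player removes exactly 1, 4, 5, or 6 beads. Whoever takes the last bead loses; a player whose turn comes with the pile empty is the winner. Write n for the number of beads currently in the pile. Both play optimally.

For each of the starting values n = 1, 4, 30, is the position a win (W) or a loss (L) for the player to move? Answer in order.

1: L, 4: W, 30: L

Build the W/L table. Terminal = W. A non-terminal position is W if it has a move to some L; otherwise it is L.
n=0: no move; the opponent has just taken the last bead and therefore loses → W
n=1: the only move is to 0(W), a W ⇒ L
n=2: can move to 1, which is L ⇒ W
n=3: the only move is to 2(W), a W ⇒ L
n=4: can move to 3, which is L ⇒ W
n=5: can move to 1, which is L ⇒ W
n=6: can move to 1, which is L ⇒ W
n=7: can move to 3, which is L ⇒ W
n=8: can move to 3, which is L ⇒ W
n=9: can move to 3, which is L ⇒ W
n=10: moves to 9(W), 6(W), 5(W), 4(W); every one is W ⇒ L
n=11: can move to 10, which is L ⇒ W
n=12: moves to 11(W), 8(W), 7(W), 6(W); every one is W ⇒ L
n=13: can move to 12, which is L ⇒ W
n=14: can move to 10, which is L ⇒ W
n=15: can move to 10, which is L ⇒ W
n=16: can move to 12, which is L ⇒ W
n=17: can move to 12, which is L ⇒ W
n=18: can move to 12, which is L ⇒ W
n=19: moves to 18(W), 15(W), 14(W), 13(W); every one is W ⇒ L
n=20: can move to 19, which is L ⇒ W
n=21: moves to 20(W), 17(W), 16(W), 15(W); every one is W ⇒ L
n=22: can move to 21, which is L ⇒ W
n=23: can move to 19, which is L ⇒ W
n=24: can move to 19, which is L ⇒ W
n=25: can move to 21, which is L ⇒ W
n=26: can move to 21, which is L ⇒ W
n=27: can move to 21, which is L ⇒ W
n=28: moves to 27(W), 24(W), 23(W), 22(W); every one is W ⇒ L
n=29: can move to 28, which is L ⇒ W
n=30: moves to 29(W), 26(W), 25(W), 24(W); every one is W ⇒ L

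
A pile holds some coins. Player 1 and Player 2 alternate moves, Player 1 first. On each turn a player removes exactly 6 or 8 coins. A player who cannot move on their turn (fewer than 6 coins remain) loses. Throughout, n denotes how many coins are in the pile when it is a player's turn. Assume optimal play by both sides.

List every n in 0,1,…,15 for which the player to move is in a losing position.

Label each position W (a win for the player to move) or L (a loss). A position with no legal move is L; any other position is W exactly when some move reaches an L, and L when every move reaches a W.
n=0: no move → L
n=1: no move → L
n=2: no move → L
n=3: no move → L
n=4: no move → L
n=5: no move → L
n=6: →0(L), so W
n=7: →1(L), so W
n=8: →2(L), so W
n=9: →3(L), so W
n=10: →4(L), so W
n=11: →5(L), so W
n=12: →4(L), so W
n=13: →5(L), so W
n=14: →8(W), 6(W) — all W, so L
n=15: →9(W), 7(W) — all W, so L
Reading off the rows marked L gives the requested list; there are 8 such values of n.

0, 1, 2, 3, 4, 5, 14, 15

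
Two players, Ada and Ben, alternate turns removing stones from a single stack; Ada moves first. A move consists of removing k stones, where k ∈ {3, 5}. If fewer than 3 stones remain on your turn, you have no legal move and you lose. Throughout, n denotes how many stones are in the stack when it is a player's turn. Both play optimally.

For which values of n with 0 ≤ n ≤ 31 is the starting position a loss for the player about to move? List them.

Classify positions by backward induction: terminal positions (no move available) are L. From any other position, the mover wins iff some move reaches an L.
n=0: no move → L
n=1: no move → L
n=2: no move → L
n=3: W (go to 0, an L position)
n=4: W (go to 1, an L position)
n=5: W (go to 2, an L position)
n=6: W (go to 1, an L position)
n=7: W (go to 2, an L position)
n=8: L (options 5(W), 3(W) are all W)
n=9: L (options 6(W), 4(W) are all W)
n=10: L (options 7(W), 5(W) are all W)
n=11: W (go to 8, an L position)
n=12: W (go to 9, an L position)
n=13: W (go to 10, an L position)
n=14: W (go to 9, an L position)
n=15: W (go to 10, an L position)
n=16: L (options 13(W), 11(W) are all W)
n=17: L (options 14(W), 12(W) are all W)
n=18: L (options 15(W), 13(W) are all W)
n=19: W (go to 16, an L position)
n=20: W (go to 17, an L position)
n=21: W (go to 18, an L position)
n=22: W (go to 17, an L position)
n=23: W (go to 18, an L position)
n=24: L (options 21(W), 19(W) are all W)
n=25: L (options 22(W), 20(W) are all W)
n=26: L (options 23(W), 21(W) are all W)
n=27: W (go to 24, an L position)
n=28: W (go to 25, an L position)
n=29: W (go to 26, an L position)
n=30: W (go to 25, an L position)
n=31: W (go to 26, an L position)
Reading off the rows marked L gives the requested list; there are 12 such values of n.

0, 1, 2, 8, 9, 10, 16, 17, 18, 24, 25, 26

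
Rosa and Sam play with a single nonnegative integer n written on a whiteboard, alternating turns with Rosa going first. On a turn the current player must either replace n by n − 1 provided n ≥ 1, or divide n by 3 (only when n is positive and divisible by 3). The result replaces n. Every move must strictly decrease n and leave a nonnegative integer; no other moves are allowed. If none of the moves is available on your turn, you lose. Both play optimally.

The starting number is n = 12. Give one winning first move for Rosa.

Move to 4.

Use the standard recursion: the mover loses at a terminal position; elsewhere, the mover wins exactly when some move hands the opponent an L position.
n=0: no move → L
n=1: reaches L-position 0 → W
n=2: only reaches 1(W), which is W → L
n=3: reaches L-position 2 → W
n=4: only reaches 3(W), which is W → L
n=5: reaches L-position 4 → W
n=6: reaches L-position 2 → W
n=7: only reaches 6(W), which is W → L
n=8: reaches L-position 7 → W
n=9: only reaches 3(W), 8(W), all W → L
n=10: reaches L-position 9 → W
n=11: only reaches 10(W), which is W → L
n=12: reaches L-position 4 → W
From 12, the L positions reachable in one move are: 4, 11. Any move reaching one of these is winning.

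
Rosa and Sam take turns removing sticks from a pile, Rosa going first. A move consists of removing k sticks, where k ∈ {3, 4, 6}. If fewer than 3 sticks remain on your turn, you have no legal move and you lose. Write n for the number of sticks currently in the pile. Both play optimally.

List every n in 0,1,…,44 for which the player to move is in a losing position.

Positions with no move are L. A position that does have a move is losing for the player to move precisely when every available move leads to a winning position for the opponent. Fill in the labels:
n=0: no move → L
n=1: no move → L
n=2: no move → L
n=3: can move to 0, which is L ⇒ W
n=4: can move to 1, which is L ⇒ W
n=5: can move to 2, which is L ⇒ W
n=6: can move to 2, which is L ⇒ W
n=7: can move to 1, which is L ⇒ W
n=8: can move to 2, which is L ⇒ W
n=9: moves to 6(W), 5(W), 3(W); every one is W ⇒ L
n=10: moves to 7(W), 6(W), 4(W); every one is W ⇒ L
n=11: moves to 8(W), 7(W), 5(W); every one is W ⇒ L
n=12: can move to 9, which is L ⇒ W
n=13: can move to 10, which is L ⇒ W
n=14: can move to 11, which is L ⇒ W
n=15: can move to 11, which is L ⇒ W
n=16: can move to 10, which is L ⇒ W
n=17: can move to 11, which is L ⇒ W
n=18: moves to 15(W), 14(W), 12(W); every one is W ⇒ L
n=19: moves to 16(W), 15(W), 13(W); every one is W ⇒ L
n=20: moves to 17(W), 16(W), 14(W); every one is W ⇒ L
n=21: can move to 18, which is L ⇒ W
n=22: can move to 19, which is L ⇒ W
n=23: can move to 20, which is L ⇒ W
n=24: can move to 20, which is L ⇒ W
n=25: can move to 19, which is L ⇒ W
n=26: can move to 20, which is L ⇒ W
n=27: moves to 24(W), 23(W), 21(W); every one is W ⇒ L
n=28: moves to 25(W), 24(W), 22(W); every one is W ⇒ L
n=29: moves to 26(W), 25(W), 23(W); every one is W ⇒ L
n=30: can move to 27, which is L ⇒ W
n=31: can move to 28, which is L ⇒ W
n=32: can move to 29, which is L ⇒ W
n=33: can move to 29, which is L ⇒ W
n=34: can move to 28, which is L ⇒ W
n=35: can move to 29, which is L ⇒ W
n=36: moves to 33(W), 32(W), 30(W); every one is W ⇒ L
n=37: moves to 34(W), 33(W), 31(W); every one is W ⇒ L
n=38: moves to 35(W), 34(W), 32(W); every one is W ⇒ L
n=39: can move to 36, which is L ⇒ W
n=40: can move to 37, which is L ⇒ W
n=41: can move to 38, which is L ⇒ W
n=42: can move to 38, which is L ⇒ W
n=43: can move to 37, which is L ⇒ W
n=44: can move to 38, which is L ⇒ W
The losing starting values of n are exactly the entries labelled L in this table (15 of them).

0, 1, 2, 9, 10, 11, 18, 19, 20, 27, 28, 29, 36, 37, 38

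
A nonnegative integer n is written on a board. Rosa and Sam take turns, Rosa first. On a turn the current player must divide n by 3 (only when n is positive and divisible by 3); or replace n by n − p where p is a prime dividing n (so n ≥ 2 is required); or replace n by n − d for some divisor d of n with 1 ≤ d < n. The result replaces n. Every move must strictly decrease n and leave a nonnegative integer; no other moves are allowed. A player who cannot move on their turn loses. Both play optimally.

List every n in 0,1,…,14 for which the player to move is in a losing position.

Classify positions by backward induction: terminal positions (no move available) are L. From any other position, the mover wins iff some move reaches an L.
n=0: no move → L
n=1: no move → L
n=2: can move to 0, which is L ⇒ W
n=3: can move to 0, which is L ⇒ W
n=4: moves to 2(W), 3(W); every one is W ⇒ L
n=5: can move to 0, which is L ⇒ W
n=6: can move to 4, which is L ⇒ W
n=7: can move to 0, which is L ⇒ W
n=8: can move to 4, which is L ⇒ W
n=9: moves to 3(W), 6(W), 8(W); every one is W ⇒ L
n=10: can move to 9, which is L ⇒ W
n=11: can move to 0, which is L ⇒ W
n=12: can move to 4, which is L ⇒ W
n=13: can move to 0, which is L ⇒ W
n=14: moves to 7(W), 12(W), 13(W); every one is W ⇒ L
Reading off the rows marked L gives the requested list; there are 5 such values of n.

0, 1, 4, 9, 14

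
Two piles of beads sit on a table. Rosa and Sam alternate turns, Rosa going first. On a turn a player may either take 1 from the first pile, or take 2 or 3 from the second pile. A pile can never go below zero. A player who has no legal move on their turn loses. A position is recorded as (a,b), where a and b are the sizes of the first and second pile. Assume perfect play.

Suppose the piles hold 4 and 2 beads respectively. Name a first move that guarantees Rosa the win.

Build the W/L table. Terminal = L. A non-terminal position is W if it has a move to some L; otherwise it is L.
No move ever increases a pile, so every position that can arise here has a ≤ 4 and b ≤ 2; it is enough to label the cells with 0 ≤ a ≤ 4 and 0 ≤ b ≤ 2.
Every move lowers a or b (never raises either), so fill the grid row by row in increasing a, and left to right within a row: each cell's successors are then already labelled.
      b=0  b=1  b=2
a=0:    L    L    W
a=1:    W    W    L
a=2:    L    L    W
a=3:    W    W    L
a=4:    L    L    W
Cells with no legal move (terminal, hence L): (0,0), (0,1).
The remaining L cells, each justified by listing all of its moves:
(1,2): L (options (0,2)(W), (1,0)(W) are all W)
(2,0): L (sole option (1,0)(W) is W)
(2,1): L (sole option (1,1)(W) is W)
(3,2): L (options (2,2)(W), (3,0)(W) are all W)
(4,0): L (sole option (3,0)(W) is W)
(4,1): L (sole option (3,1)(W) is W)
Every other cell has at least one move into one of the L cells above, so it is W.
From (4,2), the L positions reachable in one move are: (3,2), (4,0). Any move reaching one of these is winning.

Move to (3,2).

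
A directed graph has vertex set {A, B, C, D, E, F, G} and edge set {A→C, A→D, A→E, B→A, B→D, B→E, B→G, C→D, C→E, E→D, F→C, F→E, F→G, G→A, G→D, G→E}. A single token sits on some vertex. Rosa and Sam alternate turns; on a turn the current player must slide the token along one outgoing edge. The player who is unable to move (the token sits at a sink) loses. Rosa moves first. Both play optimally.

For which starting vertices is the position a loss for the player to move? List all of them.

D, F

Classify positions by backward induction: terminal positions (no move available) are L. From any other position, the mover wins iff some move reaches an L.
Every edge goes from a vertex to one that appears earlier in the order D, E, C, A, G, B, F, so processing vertices in that order labels each vertex after all of its successors.
D: no outgoing edge → L
E: W (go to D, an L position)
C: W (go to D, an L position)
A: W (go to D, an L position)
G: W (go to D, an L position)
B: W (go to D, an L position)
F: L (options G(W), C(W), E(W) are all W)
The losing starting vertices are exactly the entries labelled L in this table (2 of them).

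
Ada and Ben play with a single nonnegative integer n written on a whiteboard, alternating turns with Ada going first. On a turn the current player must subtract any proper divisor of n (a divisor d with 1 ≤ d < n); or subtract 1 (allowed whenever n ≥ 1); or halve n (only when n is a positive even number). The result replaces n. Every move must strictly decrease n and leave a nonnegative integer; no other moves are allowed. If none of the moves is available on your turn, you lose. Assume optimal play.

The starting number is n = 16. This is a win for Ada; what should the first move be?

Classify positions by backward induction: terminal positions (no move available) are L. From any other position, the mover wins iff some move reaches an L.
n=0: no move → L
n=1: W (go to 0, an L position)
n=2: L (sole option 1(W) is W)
n=3: W (go to 2, an L position)
n=4: W (go to 2, an L position)
n=5: L (sole option 4(W) is W)
n=6: W (go to 5, an L position)
n=7: L (sole option 6(W) is W)
n=8: W (go to 7, an L position)
n=9: L (options 6(W), 8(W) are all W)
n=10: W (go to 5, an L position)
n=11: L (sole option 10(W) is W)
n=12: W (go to 9, an L position)
n=13: L (sole option 12(W) is W)
n=14: W (go to 7, an L position)
n=15: L (options 10(W), 12(W), 14(W) are all W)
n=16: W (go to 15, an L position)
From 16, the L positions reachable in one move are: 15.

Move to 15.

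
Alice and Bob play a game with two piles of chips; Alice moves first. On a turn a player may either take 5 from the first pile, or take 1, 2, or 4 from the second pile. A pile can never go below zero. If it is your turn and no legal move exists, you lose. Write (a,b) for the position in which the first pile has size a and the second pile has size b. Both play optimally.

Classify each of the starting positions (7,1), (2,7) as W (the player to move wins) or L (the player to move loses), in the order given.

(7,1): L, (2,7): W

Label each position W (a win for the player to move) or L (a loss). A position with no legal move is L; any other position is W exactly when some move reaches an L, and L when every move reaches a W.
No move ever increases a pile, so every position that can arise here has a ≤ 7 and b ≤ 7; it is enough to label the cells with 0 ≤ a ≤ 7 and 0 ≤ b ≤ 7.
Every move lowers a or b (never raises either), so fill the grid row by row in increasing a, and left to right within a row: each cell's successors are then already labelled.
      b=0  b=1  b=2  b=3  b=4  b=5  b=6  b=7
a=0:    L    W    W    L    W    W    L    W
a=1:    L    W    W    L    W    W    L    W
a=2:    L    W    W    L    W    W    L    W
a=3:    L    W    W    L    W    W    L    W
a=4:    L    W    W    L    W    W    L    W
a=5:    W    L    W    W    L    W    W    L
a=6:    W    L    W    W    L    W    W    L
a=7:    W    L    W    W    L    W    W    L
Cells with no legal move (terminal, hence L): (0,0), (1,0), (2,0), (3,0), (4,0).
The remaining L cells, each justified by listing all of its moves:
(0,3): L (options (0,2)(W), (0,1)(W) are all W)
(0,6): L (options (0,5)(W), (0,4)(W), (0,2)(W) are all W)
(1,3): L (options (1,2)(W), (1,1)(W) are all W)
(1,6): L (options (1,5)(W), (1,4)(W), (1,2)(W) are all W)
(2,3): L (options (2,2)(W), (2,1)(W) are all W)
(2,6): L (options (2,5)(W), (2,4)(W), (2,2)(W) are all W)
(3,3): L (options (3,2)(W), (3,1)(W) are all W)
(3,6): L (options (3,5)(W), (3,4)(W), (3,2)(W) are all W)
(4,3): L (options (4,2)(W), (4,1)(W) are all W)
(4,6): L (options (4,5)(W), (4,4)(W), (4,2)(W) are all W)
(5,1): L (options (0,1)(W), (5,0)(W) are all W)
(5,4): L (options (0,4)(W), (5,3)(W), (5,2)(W), (5,0)(W) are all W)
(5,7): L (options (0,7)(W), (5,6)(W), (5,5)(W), (5,3)(W) are all W)
(6,1): L (options (1,1)(W), (6,0)(W) are all W)
(6,4): L (options (1,4)(W), (6,3)(W), (6,2)(W), (6,0)(W) are all W)
(6,7): L (options (1,7)(W), (6,6)(W), (6,5)(W), (6,3)(W) are all W)
(7,1): L (options (2,1)(W), (7,0)(W) are all W)
(7,4): L (options (2,4)(W), (7,3)(W), (7,2)(W), (7,0)(W) are all W)
(7,7): L (options (2,7)(W), (7,6)(W), (7,5)(W), (7,3)(W) are all W)
Every other cell has at least one move into one of the L cells above, so it is W.
(7,1): one of the L cells justified above, so L
(2,7): the move to (2,6) reaches an L cell, so W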